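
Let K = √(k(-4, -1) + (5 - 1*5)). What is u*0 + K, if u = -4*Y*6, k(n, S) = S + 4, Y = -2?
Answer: √3 ≈ 1.7320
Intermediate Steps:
k(n, S) = 4 + S
u = 48 (u = -4*(-2)*6 = 8*6 = 48)
K = √3 (K = √((4 - 1) + (5 - 1*5)) = √(3 + (5 - 5)) = √(3 + 0) = √3 ≈ 1.7320)
u*0 + K = 48*0 + √3 = 0 + √3 = √3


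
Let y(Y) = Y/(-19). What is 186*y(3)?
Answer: -558/19 ≈ -29.368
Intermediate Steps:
y(Y) = -Y/19 (y(Y) = Y*(-1/19) = -Y/19)
186*y(3) = 186*(-1/19*3) = 186*(-3/19) = -558/19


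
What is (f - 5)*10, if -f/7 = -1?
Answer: 20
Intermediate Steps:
f = 7 (f = -7*(-1) = 7)
(f - 5)*10 = (7 - 5)*10 = 2*10 = 20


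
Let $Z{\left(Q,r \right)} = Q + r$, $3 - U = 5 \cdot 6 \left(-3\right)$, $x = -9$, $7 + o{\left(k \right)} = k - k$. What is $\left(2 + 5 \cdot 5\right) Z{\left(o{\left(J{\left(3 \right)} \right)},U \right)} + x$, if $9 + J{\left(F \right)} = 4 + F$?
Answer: $2313$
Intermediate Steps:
$J{\left(F \right)} = -5 + F$ ($J{\left(F \right)} = -9 + \left(4 + F\right) = -5 + F$)
$o{\left(k \right)} = -7$ ($o{\left(k \right)} = -7 + \left(k - k\right) = -7 + 0 = -7$)
$U = 93$ ($U = 3 - 5 \cdot 6 \left(-3\right) = 3 - 30 \left(-3\right) = 3 - -90 = 3 + 90 = 93$)
$\left(2 + 5 \cdot 5\right) Z{\left(o{\left(J{\left(3 \right)} \right)},U \right)} + x = \left(2 + 5 \cdot 5\right) \left(-7 + 93\right) - 9 = \left(2 + 25\right) 86 - 9 = 27 \cdot 86 - 9 = 2322 - 9 = 2313$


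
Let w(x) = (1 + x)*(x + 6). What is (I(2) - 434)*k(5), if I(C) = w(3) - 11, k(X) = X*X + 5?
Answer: -12270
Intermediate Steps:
w(x) = (1 + x)*(6 + x)
k(X) = 5 + X**2 (k(X) = X**2 + 5 = 5 + X**2)
I(C) = 25 (I(C) = (6 + 3**2 + 7*3) - 11 = (6 + 9 + 21) - 11 = 36 - 11 = 25)
(I(2) - 434)*k(5) = (25 - 434)*(5 + 5**2) = -409*(5 + 25) = -409*30 = -12270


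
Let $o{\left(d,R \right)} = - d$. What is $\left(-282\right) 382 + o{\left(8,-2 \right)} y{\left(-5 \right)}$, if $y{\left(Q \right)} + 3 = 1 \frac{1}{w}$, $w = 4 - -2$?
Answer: $- \frac{323104}{3} \approx -1.077 \cdot 10^{5}$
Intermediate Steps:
$w = 6$ ($w = 4 + 2 = 6$)
$y{\left(Q \right)} = - \frac{17}{6}$ ($y{\left(Q \right)} = -3 + 1 \cdot \frac{1}{6} = -3 + \frac{1}{6} = - \frac{17}{6}$)
$\left(-282\right) 382 + o{\left(8,-2 \right)} y{\left(-5 \right)} = \left(-282\right) 382 + \left(-1\right) 8 \left(- \frac{17}{6}\right) = -107724 - - \frac{68}{3} = -107724 + \frac{68}{3} = - \frac{323104}{3}$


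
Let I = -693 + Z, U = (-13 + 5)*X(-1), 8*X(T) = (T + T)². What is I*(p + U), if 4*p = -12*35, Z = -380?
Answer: 116957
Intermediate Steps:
X(T) = T²/2 (X(T) = (T + T)²/8 = (2*T)²/8 = (4*T²)/8 = T²/2)
U = -4 (U = (-13 + 5)*((½)*(-1)²) = -4 ≈ -4.0000)
I = -1073 (I = -693 - 380 = -1073)
p = -105 (p = (-12*35)/4 = (¼)*(-420) = -105)
I*(p + U) = -1073*(-105 - 4) = -1073*(-109) = 116957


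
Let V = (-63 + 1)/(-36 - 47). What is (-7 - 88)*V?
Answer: -5890/83 ≈ -70.964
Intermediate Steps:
V = 62/83 (V = -62/(-83) = -62*(-1/83) = 62/83 ≈ 0.74699)
(-7 - 88)*V = (-7 - 88)*(62/83) = -95*62/83 = -5890/83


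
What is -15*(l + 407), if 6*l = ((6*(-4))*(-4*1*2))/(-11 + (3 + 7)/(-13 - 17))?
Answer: -103065/17 ≈ -6062.6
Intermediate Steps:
l = -48/17 (l = (((6*(-4))*(-4*1*2))/(-11 + (3 + 7)/(-13 - 17)))/6 = ((-(-96)*2)/(-11 + 10/(-30)))/6 = ((-24*(-8))/(-11 + 10*(-1/30)))/6 = (192/(-11 - 1/3))/6 = (192/(-34/3))/6 = (192*(-3/34))/6 = (1/6)*(-288/17) = -48/17 ≈ -2.8235)
-15*(l + 407) = -15*(-48/17 + 407) = -15*6871/17 = -103065/17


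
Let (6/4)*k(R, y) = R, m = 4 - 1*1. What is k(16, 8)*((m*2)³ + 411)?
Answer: 6688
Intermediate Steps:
m = 3 (m = 4 - 1 = 3)
k(R, y) = 2*R/3
k(16, 8)*((m*2)³ + 411) = ((⅔)*16)*((3*2)³ + 411) = 32*(6³ + 411)/3 = 32*(216 + 411)/3 = (32/3)*627 = 6688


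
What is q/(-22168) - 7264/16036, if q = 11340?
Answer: -21429787/22217878 ≈ -0.96453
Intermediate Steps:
q/(-22168) - 7264/16036 = 11340/(-22168) - 7264/16036 = 11340*(-1/22168) - 7264*1/16036 = -2835/5542 - 1816/4009 = -21429787/22217878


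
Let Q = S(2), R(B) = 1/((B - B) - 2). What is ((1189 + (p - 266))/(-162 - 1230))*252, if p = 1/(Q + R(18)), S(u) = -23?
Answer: -910959/5452 ≈ -167.09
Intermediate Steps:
R(B) = -½ (R(B) = 1/(0 - 2) = 1/(-2) = -½)
Q = -23
p = -2/47 (p = 1/(-23 - ½) = 1/(-47/2) = -2/47 ≈ -0.042553)
((1189 + (p - 266))/(-162 - 1230))*252 = ((1189 + (-2/47 - 266))/(-162 - 1230))*252 = ((1189 - 12504/47)/(-1392))*252 = ((43379/47)*(-1/1392))*252 = -43379/65424*252 = -910959/5452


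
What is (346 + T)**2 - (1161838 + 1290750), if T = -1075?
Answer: -1921147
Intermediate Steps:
(346 + T)**2 - (1161838 + 1290750) = (346 - 1075)**2 - (1161838 + 1290750) = (-729)**2 - 1*2452588 = 531441 - 2452588 = -1921147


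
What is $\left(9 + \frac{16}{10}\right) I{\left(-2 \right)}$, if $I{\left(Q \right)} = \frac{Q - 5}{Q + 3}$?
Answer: $- \frac{371}{5} \approx -74.2$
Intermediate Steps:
$I{\left(Q \right)} = \frac{-5 + Q}{3 + Q}$
$\left(9 + \frac{16}{10}\right) I{\left(-2 \right)} = \left(9 + \frac{16}{10}\right) \frac{-5 - 2}{3 - 2} = \left(9 + 16 \cdot \frac{1}{10}\right) 1^{-1} \left(-7\right) = \left(9 + \frac{8}{5}\right) 1 \left(-7\right) = \frac{53}{5} \left(-7\right) = - \frac{371}{5}$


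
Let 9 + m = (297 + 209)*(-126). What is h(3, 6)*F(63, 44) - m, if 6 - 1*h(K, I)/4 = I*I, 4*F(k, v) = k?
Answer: 61875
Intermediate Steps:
F(k, v) = k/4
h(K, I) = 24 - 4*I**2 (h(K, I) = 24 - 4*I*I = 24 - 4*I**2)
m = -63765 (m = -9 + (297 + 209)*(-126) = -9 + 506*(-126) = -9 - 63756 = -63765)
h(3, 6)*F(63, 44) - m = (24 - 4*6**2)*((1/4)*63) - 1*(-63765) = (24 - 4*36)*(63/4) + 63765 = (24 - 144)*(63/4) + 63765 = -120*63/4 + 63765 = -1890 + 63765 = 61875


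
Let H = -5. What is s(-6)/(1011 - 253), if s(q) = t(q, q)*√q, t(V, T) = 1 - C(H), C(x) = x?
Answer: 3*I*√6/379 ≈ 0.019389*I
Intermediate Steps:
t(V, T) = 6 (t(V, T) = 1 - 1*(-5) = 1 + 5 = 6)
s(q) = 6*√q
s(-6)/(1011 - 253) = (6*√(-6))/(1011 - 253) = (6*(I*√6))/758 = (6*I*√6)/758 = 3*I*√6/379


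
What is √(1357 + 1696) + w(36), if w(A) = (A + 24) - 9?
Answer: 51 + √3053 ≈ 106.25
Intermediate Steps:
w(A) = 15 + A (w(A) = (24 + A) - 9 = 15 + A)
√(1357 + 1696) + w(36) = √(1357 + 1696) + (15 + 36) = √3053 + 51 = 51 + √3053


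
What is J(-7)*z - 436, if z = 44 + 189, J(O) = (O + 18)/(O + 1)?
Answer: -5179/6 ≈ -863.17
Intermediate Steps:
J(O) = (18 + O)/(1 + O)
z = 233
J(-7)*z - 436 = ((18 - 7)/(1 - 7))*233 - 436 = (11/(-6))*233 - 436 = -1/6*11*233 - 436 = -11/6*233 - 436 = -2563/6 - 436 = -5179/6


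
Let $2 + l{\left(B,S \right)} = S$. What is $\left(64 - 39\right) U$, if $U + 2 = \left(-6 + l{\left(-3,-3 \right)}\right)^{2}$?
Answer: $2975$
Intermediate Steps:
$l{\left(B,S \right)} = -2 + S$
$U = 119$ ($U = -2 + \left(-6 - 5\right)^{2} = -2 + \left(-11\right)^{2} = -2 + 121 = 119$)
$\left(64 - 39\right) U = \left(64 - 39\right) 119 = 25 \cdot 119 = 2975$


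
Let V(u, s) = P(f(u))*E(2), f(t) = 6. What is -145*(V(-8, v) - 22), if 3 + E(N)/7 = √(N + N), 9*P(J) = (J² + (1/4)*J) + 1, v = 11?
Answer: 135575/18 ≈ 7531.9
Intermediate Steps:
P(J) = ⅑ + J²/9 + J/36 (P(J) = ((J² + (1/4)*J) + 1)/9 = ((J² + (1*(¼))*J) + 1)/9 = ((J² + J/4) + 1)/9 = (1 + J² + J/4)/9 = ⅑ + J²/9 + J/36)
E(N) = -21 + 7*√2*√N (E(N) = -21 + 7*√(N + N) = -21 + 7*√(2*N) = -21 + 7*(√2*√N) = -21 + 7*√2*√N)
V(u, s) = -539/18 (V(u, s) = (⅑ + (⅑)*6² + (1/36)*6)*(-21 + 7*√2*√2) = (⅑ + (⅑)*36 + ⅙)*(-21 + 14) = (⅑ + 4 + ⅙)*(-7) = (77/18)*(-7) = -539/18)
-145*(V(-8, v) - 22) = -145*(-539/18 - 22) = -145*(-935/18) = 135575/18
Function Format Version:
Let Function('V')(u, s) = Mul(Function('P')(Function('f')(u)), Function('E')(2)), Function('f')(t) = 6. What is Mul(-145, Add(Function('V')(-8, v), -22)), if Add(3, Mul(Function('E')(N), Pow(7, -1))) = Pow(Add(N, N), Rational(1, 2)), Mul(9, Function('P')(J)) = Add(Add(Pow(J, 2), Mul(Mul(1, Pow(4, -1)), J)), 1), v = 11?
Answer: Rational(135575, 18) ≈ 7531.9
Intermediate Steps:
Function('P')(J) = Add(Rational(1, 9), Mul(Rational(1, 9), Pow(J, 2)), Mul(Rational(1, 36), J)) (Function('P')(J) = Mul(Rational(1, 9), Add(Add(Pow(J, 2), Mul(Mul(1, Pow(4, -1)), J)), 1)) = Mul(Rational(1, 9), Add(Add(Pow(J, 2), Mul(Mul(1, Rational(1, 4)), J)), 1)) = Mul(Rational(1, 9), Add(Add(Pow(J, 2), Mul(Rational(1, 4), J)), 1)) = Mul(Rational(1, 9), Add(1, Pow(J, 2), Mul(Rational(1, 4), J))) = Add(Rational(1, 9), Mul(Rational(1, 9), Pow(J, 2)), Mul(Rational(1, 36), J)))
Function('E')(N) = Add(-21, Mul(7, Pow(2, Rational(1, 2)), Pow(N, Rational(1, 2)))) (Function('E')(N) = Add(-21, Mul(7, Pow(Add(N, N), Rational(1, 2)))) = Add(-21, Mul(7, Pow(Mul(2, N), Rational(1, 2)))) = Add(-21, Mul(7, Mul(Pow(2, Rational(1, 2)), Pow(N, Rational(1, 2))))) = Add(-21, Mul(7, Pow(2, Rational(1, 2)), Pow(N, Rational(1, 2)))))
Function('V')(u, s) = Rational(-539, 18) (Function('V')(u, s) = Mul(Add(Rational(1, 9), Mul(Rational(1, 9), Pow(6, 2)), Mul(Rational(1, 36), 6)), Add(-21, Mul(7, Pow(2, Rational(1, 2)), Pow(2, Rational(1, 2))))) = Mul(Add(Rational(1, 9), Mul(Rational(1, 9), 36), Rational(1, 6)), Add(-21, 14)) = Mul(Add(Rational(1, 9), 4, Rational(1, 6)), -7) = Mul(Rational(77, 18), -7) = Rational(-539, 18))
Mul(-145, Add(Function('V')(-8, v), -22)) = Mul(-145, Add(Rational(-539, 18), -22)) = Mul(-145, Rational(-935, 18)) = Rational(135575, 18)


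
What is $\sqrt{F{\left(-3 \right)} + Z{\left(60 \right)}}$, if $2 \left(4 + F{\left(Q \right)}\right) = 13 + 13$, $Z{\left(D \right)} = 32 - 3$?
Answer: $\sqrt{38} \approx 6.1644$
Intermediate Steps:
$Z{\left(D \right)} = 29$ ($Z{\left(D \right)} = 32 - 3 = 29$)
$F{\left(Q \right)} = 9$ ($F{\left(Q \right)} = -4 + \frac{13 + 13}{2} = -4 + \frac{1}{2} \cdot 26 = -4 + 13 = 9$)
$\sqrt{F{\left(-3 \right)} + Z{\left(60 \right)}} = \sqrt{9 + 29} = \sqrt{38}$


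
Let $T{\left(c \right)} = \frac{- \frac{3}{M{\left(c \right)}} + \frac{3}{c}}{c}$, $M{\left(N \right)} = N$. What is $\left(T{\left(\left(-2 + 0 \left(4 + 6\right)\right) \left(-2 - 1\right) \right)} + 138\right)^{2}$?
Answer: $19044$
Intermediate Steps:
$T{\left(c \right)} = 0$ ($T{\left(c \right)} = \frac{- \frac{3}{c} + \frac{3}{c}}{c} = \frac{0}{c} = 0$)
$\left(T{\left(\left(-2 + 0 \left(4 + 6\right)\right) \left(-2 - 1\right) \right)} + 138\right)^{2} = \left(0 + 138\right)^{2} = 138^{2} = 19044$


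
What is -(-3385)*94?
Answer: 318190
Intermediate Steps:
-(-3385)*94 = -1*(-318190) = 318190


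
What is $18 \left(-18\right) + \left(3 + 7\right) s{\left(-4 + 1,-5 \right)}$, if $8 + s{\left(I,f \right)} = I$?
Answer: $-434$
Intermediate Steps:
$s{\left(I,f \right)} = -8 + I$
$18 \left(-18\right) + \left(3 + 7\right) s{\left(-4 + 1,-5 \right)} = 18 \left(-18\right) + \left(3 + 7\right) \left(-8 + \left(-4 + 1\right)\right) = -324 + 10 \left(-8 - 3\right) = -324 + 10 \left(-11\right) = -324 - 110 = -434$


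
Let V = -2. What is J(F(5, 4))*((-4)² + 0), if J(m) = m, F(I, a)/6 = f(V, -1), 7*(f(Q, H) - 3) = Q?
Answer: 1824/7 ≈ 260.57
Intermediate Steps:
f(Q, H) = 3 + Q/7
F(I, a) = 114/7 (F(I, a) = 6*(3 + (⅐)*(-2)) = 6*(3 - 2/7) = 6*(19/7) = 114/7)
J(F(5, 4))*((-4)² + 0) = 114*((-4)² + 0)/7 = 114*(16 + 0)/7 = (114/7)*16 = 1824/7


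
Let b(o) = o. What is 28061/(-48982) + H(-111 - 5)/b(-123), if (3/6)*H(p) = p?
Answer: 7912321/6024786 ≈ 1.3133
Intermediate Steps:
H(p) = 2*p
28061/(-48982) + H(-111 - 5)/b(-123) = 28061/(-48982) + (2*(-111 - 5))/(-123) = 28061*(-1/48982) + (2*(-116))*(-1/123) = -28061/48982 - 232*(-1/123) = -28061/48982 + 232/123 = 7912321/6024786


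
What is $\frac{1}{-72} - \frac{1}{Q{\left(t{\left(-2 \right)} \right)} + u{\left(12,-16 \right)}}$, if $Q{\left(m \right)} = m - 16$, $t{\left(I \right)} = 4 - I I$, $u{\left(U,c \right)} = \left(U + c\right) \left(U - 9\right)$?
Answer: $\frac{11}{504} \approx 0.021825$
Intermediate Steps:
$u{\left(U,c \right)} = \left(-9 + U\right) \left(U + c\right)$ ($u{\left(U,c \right)} = \left(U + c\right) \left(-9 + U\right) = \left(-9 + U\right) \left(U + c\right)$)
$t{\left(I \right)} = 4 - I^{2}$
$Q{\left(m \right)} = -16 + m$
$\frac{1}{-72} - \frac{1}{Q{\left(t{\left(-2 \right)} \right)} + u{\left(12,-16 \right)}} = \frac{1}{-72} - \frac{1}{\left(-16 + \left(4 - \left(-2\right)^{2}\right)\right) + \left(12^{2} - 108 - -144 + 12 \left(-16\right)\right)} = - \frac{1}{72} - \frac{1}{\left(-16 + \left(4 - 4\right)\right) + \left(144 - 108 + 144 - 192\right)} = - \frac{1}{72} - \frac{1}{\left(-16 + \left(4 - 4\right)\right) - 12} = - \frac{1}{72} - \frac{1}{\left(-16 + 0\right) - 12} = - \frac{1}{72} - \frac{1}{-16 - 12} = - \frac{1}{72} - \frac{1}{-28} = - \frac{1}{72} - - \frac{1}{28} = - \frac{1}{72} + \frac{1}{28} = \frac{11}{504}$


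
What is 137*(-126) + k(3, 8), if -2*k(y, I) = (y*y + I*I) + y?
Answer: -17300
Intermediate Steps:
k(y, I) = -y/2 - I²/2 - y²/2 (k(y, I) = -((y*y + I*I) + y)/2 = -((y² + I²) + y)/2 = -((I² + y²) + y)/2 = -(y + I² + y²)/2 = -y/2 - I²/2 - y²/2)
137*(-126) + k(3, 8) = 137*(-126) + (-½*3 - ½*8² - ½*3²) = -17262 + (-3/2 - ½*64 - ½*9) = -17262 + (-3/2 - 32 - 9/2) = -17262 - 38 = -17300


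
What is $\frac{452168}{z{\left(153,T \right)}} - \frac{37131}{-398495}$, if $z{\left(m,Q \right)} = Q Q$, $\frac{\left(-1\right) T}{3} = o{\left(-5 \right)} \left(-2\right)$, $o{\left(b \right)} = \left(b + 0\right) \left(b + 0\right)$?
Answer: $\frac{9051106733}{448306875} \approx 20.19$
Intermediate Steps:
$o{\left(b \right)} = b^{2}$ ($o{\left(b \right)} = b b = b^{2}$)
$T = 150$ ($T = - 3 \left(-5\right)^{2} \left(-2\right) = - 3 \cdot 25 \left(-2\right) = \left(-3\right) \left(-50\right) = 150$)
$z{\left(m,Q \right)} = Q^{2}$
$\frac{452168}{z{\left(153,T \right)}} - \frac{37131}{-398495} = \frac{452168}{150^{2}} - \frac{37131}{-398495} = \frac{452168}{22500} - - \frac{37131}{398495} = 452168 \cdot \frac{1}{22500} + \frac{37131}{398495} = \frac{113042}{5625} + \frac{37131}{398495} = \frac{9051106733}{448306875}$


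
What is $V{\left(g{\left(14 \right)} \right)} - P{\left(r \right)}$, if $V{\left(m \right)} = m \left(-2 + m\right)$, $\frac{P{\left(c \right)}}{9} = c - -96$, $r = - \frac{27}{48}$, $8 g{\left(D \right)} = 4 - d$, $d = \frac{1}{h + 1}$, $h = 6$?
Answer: $- \frac{2695923}{3136} \approx -859.67$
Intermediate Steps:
$d = \frac{1}{7}$ ($d = \frac{1}{6 + 1} = \frac{1}{7} \approx 0.14286$)
$g{\left(D \right)} = \frac{27}{56}$ ($g{\left(D \right)} = \frac{4 - \frac{1}{7}}{8} = \frac{1}{8} \cdot \frac{27}{7} = \frac{27}{56}$)
$r = - \frac{9}{16}$ ($r = \left(-27\right) \frac{1}{48} = - \frac{9}{16} \approx -0.5625$)
$P{\left(c \right)} = 864 + 9 c$ ($P{\left(c \right)} = 9 \left(c - -96\right) = 9 \left(c + 96\right) = 9 \left(96 + c\right) = 864 + 9 c$)
$V{\left(g{\left(14 \right)} \right)} - P{\left(r \right)} = \frac{27 \left(-2 + \frac{27}{56}\right)}{56} - \left(864 + 9 \left(- \frac{9}{16}\right)\right) = \frac{27}{56} \left(- \frac{85}{56}\right) - \left(864 - \frac{81}{16}\right) = - \frac{2295}{3136} - \frac{13743}{16} = - \frac{2695923}{3136}$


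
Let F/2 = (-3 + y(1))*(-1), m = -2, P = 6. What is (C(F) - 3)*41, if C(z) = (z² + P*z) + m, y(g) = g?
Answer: 1435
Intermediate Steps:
F = 4 (F = 2*((-3 + 1)*(-1)) = 2*(-2*(-1)) = 2*2 = 4)
C(z) = -2 + z² + 6*z (C(z) = (z² + 6*z) - 2 = -2 + z² + 6*z)
(C(F) - 3)*41 = ((-2 + 4² + 6*4) - 3)*41 = ((-2 + 16 + 24) - 3)*41 = (38 - 3)*41 = 35*41 = 1435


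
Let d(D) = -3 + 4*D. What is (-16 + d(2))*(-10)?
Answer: 110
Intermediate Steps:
(-16 + d(2))*(-10) = (-16 + (-3 + 4*2))*(-10) = (-16 + (-3 + 8))*(-10) = (-16 + 5)*(-10) = -11*(-10) = 110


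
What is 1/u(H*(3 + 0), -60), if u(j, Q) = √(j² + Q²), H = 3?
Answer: √409/1227 ≈ 0.016482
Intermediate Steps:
u(j, Q) = √(Q² + j²)
1/u(H*(3 + 0), -60) = 1/(√((-60)² + (3*(3 + 0))²)) = 1/(√(3600 + (3*3)²)) = 1/(√(3600 + 9²)) = 1/(√(3600 + 81)) = 1/(√3681) = 1/(3*√409) = √409/1227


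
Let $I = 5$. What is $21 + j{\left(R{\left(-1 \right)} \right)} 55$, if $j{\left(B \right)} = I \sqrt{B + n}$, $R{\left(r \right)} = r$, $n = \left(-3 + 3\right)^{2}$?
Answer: $21 + 275 i \approx 21.0 + 275.0 i$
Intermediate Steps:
$n = 0$ ($n = 0^{2} = 0$)
$j{\left(B \right)} = 5 \sqrt{B}$ ($j{\left(B \right)} = 5 \sqrt{B + 0} = 5 \sqrt{B}$)
$21 + j{\left(R{\left(-1 \right)} \right)} 55 = 21 + 5 \sqrt{-1} \cdot 55 = 21 + 5 i 55 = 21 + 275 i$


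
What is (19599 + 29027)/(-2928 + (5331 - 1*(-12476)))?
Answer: 48626/14879 ≈ 3.2681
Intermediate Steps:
(19599 + 29027)/(-2928 + (5331 - 1*(-12476))) = 48626/(-2928 + (5331 + 12476)) = 48626/(-2928 + 17807) = 48626/14879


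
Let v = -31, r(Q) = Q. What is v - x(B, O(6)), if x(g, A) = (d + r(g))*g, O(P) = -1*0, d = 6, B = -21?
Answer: -346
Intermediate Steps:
O(P) = 0
x(g, A) = g*(6 + g) (x(g, A) = (6 + g)*g = g*(6 + g))
v - x(B, O(6)) = -31 - (-21)*(6 - 21) = -31 - (-21)*(-15) = -31 - 1*315 = -31 - 315 = -346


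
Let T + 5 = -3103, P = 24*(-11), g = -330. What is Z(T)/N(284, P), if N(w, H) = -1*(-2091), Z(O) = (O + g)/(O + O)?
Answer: 191/722092 ≈ 0.00026451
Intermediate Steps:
P = -264
T = -3108 (T = -5 - 3103 = -3108)
Z(O) = (-330 + O)/(2*O) (Z(O) = (O - 330)/(O + O) = (-330 + O)/((2*O)) = (-330 + O)*(1/(2*O)) = (-330 + O)/(2*O))
N(w, H) = 2091
Z(T)/N(284, P) = ((½)*(-330 - 3108)/(-3108))/2091 = ((½)*(-1/3108)*(-3438))*(1/2091) = (573/1036)*(1/2091) = 191/722092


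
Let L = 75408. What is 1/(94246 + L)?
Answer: 1/169654 ≈ 5.8943e-6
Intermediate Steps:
1/(94246 + L) = 1/(94246 + 75408) = 1/169654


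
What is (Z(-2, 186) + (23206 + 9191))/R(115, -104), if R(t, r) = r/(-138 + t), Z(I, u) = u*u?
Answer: 1540839/104 ≈ 14816.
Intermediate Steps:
Z(I, u) = u²
(Z(-2, 186) + (23206 + 9191))/R(115, -104) = (186² + (23206 + 9191))/((-104/(-138 + 115))) = (34596 + 32397)/((-104/(-23))) = 66993/((-104*(-1/23))) = 66993/(104/23) = 66993*(23/104) = 1540839/104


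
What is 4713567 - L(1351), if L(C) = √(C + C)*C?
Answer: 4713567 - 1351*√2702 ≈ 4.6433e+6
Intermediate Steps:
L(C) = √2*C^(3/2) (L(C) = √(2*C)*C = (√2*√C)*C = √2*C^(3/2))
4713567 - L(1351) = 4713567 - √2*1351^(3/2) = 4713567 - √2*1351*√1351 = 4713567 - 1351*√2702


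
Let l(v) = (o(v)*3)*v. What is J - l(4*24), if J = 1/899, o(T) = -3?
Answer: 776737/899 ≈ 864.00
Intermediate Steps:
J = 1/899 ≈ 0.0011123
l(v) = -9*v (l(v) = (-3*3)*v = -9*v)
J - l(4*24) = 1/899 - (-9)*4*24 = 1/899 - (-9)*96 = 1/899 - 1*(-864) = 1/899 + 864 = 776737/899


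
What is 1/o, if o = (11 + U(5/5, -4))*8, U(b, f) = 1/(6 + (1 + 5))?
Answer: 3/266 ≈ 0.011278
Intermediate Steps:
U(b, f) = 1/12 (U(b, f) = 1/(6 + 6) = 1/12)
o = 266/3 (o = (11 + 1/12)*8 = (133/12)*8 = 266/3 ≈ 88.667)
1/o = 1/(266/3) = 3/266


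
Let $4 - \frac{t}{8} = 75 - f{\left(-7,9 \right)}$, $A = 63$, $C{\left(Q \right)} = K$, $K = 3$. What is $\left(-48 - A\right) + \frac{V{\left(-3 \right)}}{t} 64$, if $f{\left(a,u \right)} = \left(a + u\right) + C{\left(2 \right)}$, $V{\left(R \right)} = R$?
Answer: $- \frac{1217}{11} \approx -110.64$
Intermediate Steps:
$C{\left(Q \right)} = 3$
$f{\left(a,u \right)} = 3 + a + u$ ($f{\left(a,u \right)} = \left(a + u\right) + 3 = 3 + a + u$)
$t = -528$ ($t = 32 - 8 \left(75 - \left(3 - 7 + 9\right)\right) = 32 - 8 \left(75 - 5\right) = 32 - 560 = -528$)
$\left(-48 - A\right) + \frac{V{\left(-3 \right)}}{t} 64 = \left(-48 - 63\right) + - \frac{3}{-528} \cdot 64 = \left(-48 - 63\right) + \left(-3\right) \left(- \frac{1}{528}\right) 64 = -111 + \frac{1}{176} \cdot 64 = -111 + \frac{4}{11} = - \frac{1217}{11}$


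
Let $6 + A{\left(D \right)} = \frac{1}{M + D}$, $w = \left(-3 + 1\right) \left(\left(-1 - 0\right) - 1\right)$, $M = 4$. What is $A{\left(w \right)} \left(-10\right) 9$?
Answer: $\frac{2115}{4} \approx 528.75$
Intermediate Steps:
$w = 4$ ($w = - 2 \left(\left(-1 + 0\right) - 1\right) = - 2 \left(-1 - 1\right) = \left(-2\right) \left(-2\right) = 4$)
$A{\left(D \right)} = -6 + \frac{1}{4 + D}$
$A{\left(w \right)} \left(-10\right) 9 = \frac{-23 - 24}{4 + 4} \left(-10\right) 9 = \frac{-23 - 24}{8} \left(-10\right) 9 = \frac{1}{8} \left(-47\right) \left(-10\right) 9 = \left(- \frac{47}{8}\right) \left(-10\right) 9 = \frac{235}{4} \cdot 9 = \frac{2115}{4}$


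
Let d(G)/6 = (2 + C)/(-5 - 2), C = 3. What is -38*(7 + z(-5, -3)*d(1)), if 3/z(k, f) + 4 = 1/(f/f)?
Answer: -3002/7 ≈ -428.86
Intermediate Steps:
z(k, f) = -1 (z(k, f) = 3/(-4 + 1/(f/f)) = 3/(-4 + 1/1) = 3/(-4 + 1) = 3/(-3) = 3*(-⅓) = -1)
d(G) = -30/7 (d(G) = 6*((2 + 3)/(-5 - 2)) = 6*(5/(-7)) = 6*(5*(-⅐)) = 6*(-5/7) = -30/7)
-38*(7 + z(-5, -3)*d(1)) = -38*(7 - 1*(-30/7)) = -38*(7 + 30/7) = -38*79/7 = -3002/7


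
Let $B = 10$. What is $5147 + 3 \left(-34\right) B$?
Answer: $4127$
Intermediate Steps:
$5147 + 3 \left(-34\right) B = 5147 + 3 \left(-34\right) 10 = 5147 - 1020 = 4127$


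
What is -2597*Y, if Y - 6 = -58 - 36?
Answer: 228536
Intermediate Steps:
Y = -88 (Y = 6 + (-58 - 36) = 6 - 94 = -88)
-2597*Y = -2597*(-88) = 228536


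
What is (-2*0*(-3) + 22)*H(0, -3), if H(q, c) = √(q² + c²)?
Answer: 66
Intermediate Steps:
H(q, c) = √(c² + q²)
(-2*0*(-3) + 22)*H(0, -3) = (-2*0*(-3) + 22)*√((-3)² + 0²) = (0*(-3) + 22)*√(9 + 0) = (0 + 22)*√9 = 22*3 = 66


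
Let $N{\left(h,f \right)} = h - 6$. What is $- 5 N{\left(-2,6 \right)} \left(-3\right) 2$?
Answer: $-240$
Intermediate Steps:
$N{\left(h,f \right)} = -6 + h$ ($N{\left(h,f \right)} = h - 6 = -6 + h$)
$- 5 N{\left(-2,6 \right)} \left(-3\right) 2 = - 5 \left(-6 - 2\right) \left(-3\right) 2 = \left(-5\right) \left(-8\right) \left(-3\right) 2 = 40 \left(-3\right) 2 = \left(-120\right) 2 = -240$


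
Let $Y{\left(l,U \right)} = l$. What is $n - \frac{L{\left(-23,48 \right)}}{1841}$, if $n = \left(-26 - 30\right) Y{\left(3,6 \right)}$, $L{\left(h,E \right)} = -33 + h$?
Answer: $- \frac{44176}{263} \approx -167.97$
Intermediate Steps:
$n = -168$ ($n = \left(-26 - 30\right) 3 = \left(-56\right) 3 = -168$)
$n - \frac{L{\left(-23,48 \right)}}{1841} = -168 - \frac{-33 - 23}{1841} = -168 - \left(-56\right) \frac{1}{1841} = -168 - - \frac{8}{263} = -168 + \frac{8}{263} = - \frac{44176}{263}$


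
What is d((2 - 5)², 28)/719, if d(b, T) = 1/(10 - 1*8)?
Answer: 1/1438 ≈ 0.00069541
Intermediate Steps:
d(b, T) = ½ (d(b, T) = 1/(10 - 8) = 1/2 = ½)
d((2 - 5)², 28)/719 = (½)/719 = (½)*(1/719) = 1/1438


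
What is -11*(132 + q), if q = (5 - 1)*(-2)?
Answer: -1364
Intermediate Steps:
q = -8 (q = 4*(-2) = -8)
-11*(132 + q) = -11*(132 - 8) = -11*124 = -1364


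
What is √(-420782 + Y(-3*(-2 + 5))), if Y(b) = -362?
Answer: 2*I*√105286 ≈ 648.96*I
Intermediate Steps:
√(-420782 + Y(-3*(-2 + 5))) = √(-420782 - 362) = √(-421144) = 2*I*√105286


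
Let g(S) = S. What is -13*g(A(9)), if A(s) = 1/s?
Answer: -13/9 ≈ -1.4444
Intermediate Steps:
-13*g(A(9)) = -13/9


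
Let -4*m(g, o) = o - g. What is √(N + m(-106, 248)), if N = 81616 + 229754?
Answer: √1245126/2 ≈ 557.93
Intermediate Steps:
m(g, o) = -o/4 + g/4 (m(g, o) = -(o - g)/4 = -o/4 + g/4)
N = 311370
√(N + m(-106, 248)) = √(311370 + (-¼*248 + (¼)*(-106))) = √(311370 + (-62 - 53/2)) = √(311370 - 177/2) = √(622563/2) = √1245126/2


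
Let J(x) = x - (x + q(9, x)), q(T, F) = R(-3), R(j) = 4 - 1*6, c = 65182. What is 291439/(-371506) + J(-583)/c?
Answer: -9497916943/12107752046 ≈ -0.78445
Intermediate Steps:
R(j) = -2 (R(j) = 4 - 6 = -2)
q(T, F) = -2
J(x) = 2 (J(x) = x - (x - 2) = x - (-2 + x) = x + (2 - x) = 2)
291439/(-371506) + J(-583)/c = 291439/(-371506) + 2/65182 = 291439*(-1/371506) + 2*(1/65182) = -291439/371506 + 1/32591 = -9497916943/12107752046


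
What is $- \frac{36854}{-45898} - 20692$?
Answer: $- \frac{474842281}{22949} \approx -20691.0$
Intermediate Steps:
$- \frac{36854}{-45898} - 20692 = \left(-36854\right) \left(- \frac{1}{45898}\right) - 20692 = \frac{18427}{22949} - 20692 = - \frac{474842281}{22949}$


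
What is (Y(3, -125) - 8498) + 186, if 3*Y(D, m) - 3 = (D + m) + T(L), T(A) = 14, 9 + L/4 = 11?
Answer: -8347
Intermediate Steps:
L = 8 (L = -36 + 4*11 = -36 + 44 = 8)
Y(D, m) = 17/3 + D/3 + m/3 (Y(D, m) = 1 + ((D + m) + 14)/3 = 1 + (14 + D + m)/3 = 1 + (14/3 + D/3 + m/3) = 17/3 + D/3 + m/3)
(Y(3, -125) - 8498) + 186 = ((17/3 + (⅓)*3 + (⅓)*(-125)) - 8498) + 186 = ((17/3 + 1 - 125/3) - 8498) + 186 = (-35 - 8498) + 186 = -8533 + 186 = -8347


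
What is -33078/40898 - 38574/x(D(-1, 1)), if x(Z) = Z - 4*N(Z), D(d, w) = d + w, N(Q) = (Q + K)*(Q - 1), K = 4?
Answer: -394532175/163592 ≈ -2411.7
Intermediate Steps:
N(Q) = (-1 + Q)*(4 + Q) (N(Q) = (Q + 4)*(Q - 1) = (4 + Q)*(-1 + Q) = (-1 + Q)*(4 + Q))
x(Z) = 16 - 11*Z - 4*Z**2 (x(Z) = Z - 4*(-4 + Z**2 + 3*Z) = Z + (16 - 12*Z - 4*Z**2) = 16 - 11*Z - 4*Z**2)
-33078/40898 - 38574/x(D(-1, 1)) = -33078/40898 - 38574/(16 - 11*(-1 + 1) - 4*(-1 + 1)**2) = -33078*1/40898 - 38574/(16 - 11*0 - 4*0**2) = -16539/20449 - 38574/(16 + 0 - 4*0) = -16539/20449 - 38574/(16 + 0 + 0) = -16539/20449 - 38574/16 = -16539/20449 - 38574*1/16 = -16539/20449 - 19287/8 = -394532175/163592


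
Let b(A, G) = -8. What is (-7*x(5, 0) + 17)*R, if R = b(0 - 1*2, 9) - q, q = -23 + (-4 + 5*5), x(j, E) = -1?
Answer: -144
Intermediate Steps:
q = -2 (q = -23 + (-4 + 25) = -23 + 21 = -2)
R = -6 (R = -8 - 1*(-2) = -8 + 2 = -6)
(-7*x(5, 0) + 17)*R = (-7*(-1) + 17)*(-6) = (7 + 17)*(-6) = 24*(-6) = -144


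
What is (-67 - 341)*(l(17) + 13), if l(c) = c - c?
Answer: -5304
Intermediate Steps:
l(c) = 0
(-67 - 341)*(l(17) + 13) = (-67 - 341)*(0 + 13) = -408*13 = -5304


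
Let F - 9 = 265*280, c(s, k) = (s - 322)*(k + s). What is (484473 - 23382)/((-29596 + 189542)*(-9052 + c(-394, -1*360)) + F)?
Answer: 461091/84901330361 ≈ 5.4309e-6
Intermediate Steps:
c(s, k) = (-322 + s)*(k + s)
F = 74209 (F = 9 + 265*280 = 9 + 74200 = 74209)
(484473 - 23382)/((-29596 + 189542)*(-9052 + c(-394, -1*360)) + F) = (484473 - 23382)/((-29596 + 189542)*(-9052 + ((-394)**2 - (-322)*360 - 322*(-394) - 1*360*(-394))) + 74209) = 461091/(159946*(-9052 + (155236 - 322*(-360) + 126868 - 360*(-394))) + 74209) = 461091/(159946*(-9052 + (155236 + 115920 + 126868 + 141840)) + 74209) = 461091/(159946*(-9052 + 539864) + 74209) = 461091/(159946*530812 + 74209) = 461091/(84901256152 + 74209) = 461091/84901330361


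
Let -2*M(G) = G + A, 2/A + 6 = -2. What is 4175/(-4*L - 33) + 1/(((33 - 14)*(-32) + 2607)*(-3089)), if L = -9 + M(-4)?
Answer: -51560506861/67924021 ≈ -759.09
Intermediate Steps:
A = -¼ (A = 2/(-6 - 2) = 2/(-8) = 2*(-⅛) = -¼ ≈ -0.25000)
M(G) = ⅛ - G/2 (M(G) = -(G - ¼)/2 = -(-¼ + G)/2 = ⅛ - G/2)
L = -55/8 (L = -9 + (⅛ - ½*(-4)) = -9 + (⅛ + 2) = -9 + 17/8 = -55/8 ≈ -6.8750)
4175/(-4*L - 33) + 1/(((33 - 14)*(-32) + 2607)*(-3089)) = 4175/(-4*(-55/8) - 33) + 1/(((33 - 14)*(-32) + 2607)*(-3089)) = 4175/(55/2 - 33) - 1/3089/(19*(-32) + 2607) = 4175/(-11/2) - 1/3089/(-608 + 2607) = 4175*(-2/11) - 1/3089/1999 = -8350/11 + (1/1999)*(-1/3089) = -8350/11 - 1/6174911 = -51560506861/67924021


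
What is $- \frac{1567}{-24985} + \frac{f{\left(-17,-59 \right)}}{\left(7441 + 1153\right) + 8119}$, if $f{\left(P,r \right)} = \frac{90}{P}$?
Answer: $\frac{49218773}{788751465} \approx 0.062401$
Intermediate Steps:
$- \frac{1567}{-24985} + \frac{f{\left(-17,-59 \right)}}{\left(7441 + 1153\right) + 8119} = - \frac{1567}{-24985} + \frac{90 \frac{1}{-17}}{\left(7441 + 1153\right) + 8119} = \left(-1567\right) \left(- \frac{1}{24985}\right) + \frac{90 \left(- \frac{1}{17}\right)}{8594 + 8119} = \frac{1567}{24985} - \frac{90}{17 \cdot 16713} = \frac{1567}{24985} - \frac{10}{31569} = \frac{49218773}{788751465}$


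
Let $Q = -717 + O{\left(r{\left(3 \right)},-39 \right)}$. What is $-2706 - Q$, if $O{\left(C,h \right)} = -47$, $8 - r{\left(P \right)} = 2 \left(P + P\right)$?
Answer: $-1942$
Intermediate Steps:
$r{\left(P \right)} = 8 - 4 P$ ($r{\left(P \right)} = 8 - 2 \left(P + P\right) = 8 - 2 \cdot 2 P = 8 - 4 P$)
$Q = -764$ ($Q = -717 - 47 = -764$)
$-2706 - Q = -2706 - -764 = -2706 + 764 = -1942$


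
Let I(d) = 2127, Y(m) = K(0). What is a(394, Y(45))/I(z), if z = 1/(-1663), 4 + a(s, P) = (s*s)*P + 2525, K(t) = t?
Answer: 2521/2127 ≈ 1.1852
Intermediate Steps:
Y(m) = 0
a(s, P) = 2521 + P*s² (a(s, P) = -4 + ((s*s)*P + 2525) = -4 + (s²*P + 2525) = -4 + (P*s² + 2525) = -4 + (2525 + P*s²) = 2521 + P*s²)
z = -1/1663 ≈ -0.00060132
a(394, Y(45))/I(z) = (2521 + 0*394²)/2127 = (2521 + 0*155236)*(1/2127) = (2521 + 0)*(1/2127) = 2521*(1/2127) = 2521/2127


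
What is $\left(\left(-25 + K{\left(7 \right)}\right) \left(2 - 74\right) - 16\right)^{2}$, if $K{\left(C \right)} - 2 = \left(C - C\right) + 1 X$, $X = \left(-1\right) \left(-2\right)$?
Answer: $2238016$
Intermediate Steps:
$X = 2$
$K{\left(C \right)} = 4$ ($K{\left(C \right)} = 2 + \left(\left(C - C\right) + 1 \cdot 2\right) = 2 + \left(0 + 2\right) = 2 + 2 = 4$)
$\left(\left(-25 + K{\left(7 \right)}\right) \left(2 - 74\right) - 16\right)^{2} = \left(\left(-25 + 4\right) \left(2 - 74\right) - 16\right)^{2} = \left(\left(-21\right) \left(-72\right) - 16\right)^{2} = \left(1512 - 16\right)^{2} = 1496^{2} = 2238016$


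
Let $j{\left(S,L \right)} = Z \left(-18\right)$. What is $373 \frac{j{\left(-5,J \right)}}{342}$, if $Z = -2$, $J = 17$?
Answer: $\frac{746}{19} \approx 39.263$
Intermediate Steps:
$j{\left(S,L \right)} = 36$ ($j{\left(S,L \right)} = \left(-2\right) \left(-18\right) = 36$)
$373 \frac{j{\left(-5,J \right)}}{342} = 373 \cdot \frac{36}{342} = 373 \cdot 36 \cdot \frac{1}{342} = 373 \cdot \frac{2}{19} = \frac{746}{19}$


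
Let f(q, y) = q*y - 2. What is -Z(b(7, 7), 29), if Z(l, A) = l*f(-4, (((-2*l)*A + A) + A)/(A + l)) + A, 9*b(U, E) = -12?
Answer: -14381/249 ≈ -57.755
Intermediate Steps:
b(U, E) = -4/3 (b(U, E) = (⅑)*(-12) = -4/3)
f(q, y) = -2 + q*y
Z(l, A) = A + l*(-2 - 4*(2*A - 2*A*l)/(A + l)) (Z(l, A) = l*(-2 - 4*(((-2*l)*A + A) + A)/(A + l)) + A = l*(-2 - 4*((-2*A*l + A) + A)/(A + l)) + A = l*(-2 - 4*((A - 2*A*l) + A)/(A + l)) + A = l*(-2 - 4*(2*A - 2*A*l)/(A + l)) + A = A + l*(-2 - 4*(2*A - 2*A*l)/(A + l)))
-Z(b(7, 7), 29) = -(29*(29 - 4/3) + 2*(-4/3)*(-1*29 - 1*(-4/3) + 4*29*(-1 - 4/3)))/(29 - 4/3) = -(29*(83/3) + 2*(-4/3)*(-29 + 4/3 + 4*29*(-7/3)))/83/3 = -3*(2407/3 + 2*(-4/3)*(-29 + 4/3 - 812/3))/83 = -3*(2407/3 + 2*(-4/3)*(-895/3))/83 = -3*(2407/3 + 7160/9)/83 = -3*14381/(83*9) = -1*14381/249 = -14381/249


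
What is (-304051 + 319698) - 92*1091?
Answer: -84725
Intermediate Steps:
(-304051 + 319698) - 92*1091 = 15647 - 100372 = -84725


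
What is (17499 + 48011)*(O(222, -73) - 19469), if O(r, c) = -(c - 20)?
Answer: -1269321760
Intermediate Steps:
O(r, c) = 20 - c (O(r, c) = -(-20 + c) = 20 - c)
(17499 + 48011)*(O(222, -73) - 19469) = (17499 + 48011)*((20 - 1*(-73)) - 19469) = 65510*((20 + 73) - 19469) = 65510*(93 - 19469) = 65510*(-19376) = -1269321760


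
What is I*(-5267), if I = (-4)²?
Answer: -84272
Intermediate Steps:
I = 16
I*(-5267) = 16*(-5267) = -84272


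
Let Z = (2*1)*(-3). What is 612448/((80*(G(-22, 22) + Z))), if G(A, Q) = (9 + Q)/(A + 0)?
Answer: -842116/815 ≈ -1033.3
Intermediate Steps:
G(A, Q) = (9 + Q)/A
Z = -6 (Z = 2*(-3) = -6)
612448/((80*(G(-22, 22) + Z))) = 612448/((80*((9 + 22)/(-22) - 6))) = 612448/((80*(-1/22*31 - 6))) = 612448/((80*(-31/22 - 6))) = 612448/((80*(-163/22))) = 612448/(-6520/11) = 612448*(-11/6520) = -842116/815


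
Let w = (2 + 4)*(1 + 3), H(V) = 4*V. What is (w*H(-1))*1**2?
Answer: -96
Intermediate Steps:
w = 24 (w = 6*4 = 24)
(w*H(-1))*1**2 = (24*(4*(-1)))*1**2 = (24*(-4))*1 = -96*1 = -96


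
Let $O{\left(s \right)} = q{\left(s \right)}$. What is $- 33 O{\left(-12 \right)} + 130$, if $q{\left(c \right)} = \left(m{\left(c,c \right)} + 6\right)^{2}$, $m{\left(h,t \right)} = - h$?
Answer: $-10562$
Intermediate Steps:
$q{\left(c \right)} = \left(6 - c\right)^{2}$ ($q{\left(c \right)} = \left(- c + 6\right)^{2} = \left(6 - c\right)^{2}$)
$O{\left(s \right)} = \left(-6 + s\right)^{2}$
$- 33 O{\left(-12 \right)} + 130 = - 33 \left(-6 - 12\right)^{2} + 130 = - 33 \left(-18\right)^{2} + 130 = \left(-33\right) 324 + 130 = -10692 + 130 = -10562$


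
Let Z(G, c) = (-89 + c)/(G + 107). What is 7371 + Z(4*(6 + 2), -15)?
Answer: 1024465/139 ≈ 7370.3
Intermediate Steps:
Z(G, c) = (-89 + c)/(107 + G)
7371 + Z(4*(6 + 2), -15) = 7371 + (-89 - 15)/(107 + 4*(6 + 2)) = 7371 - 104/(107 + 4*8) = 7371 - 104/(107 + 32) = 7371 - 104/139 = 1024465/139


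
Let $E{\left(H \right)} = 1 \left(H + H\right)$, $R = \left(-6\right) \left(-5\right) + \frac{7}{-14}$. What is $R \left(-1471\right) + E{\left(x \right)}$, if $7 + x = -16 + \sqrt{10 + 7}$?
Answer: $- \frac{86881}{2} + 2 \sqrt{17} \approx -43432.0$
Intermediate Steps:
$R = \frac{59}{2}$ ($R = 30 + 7 \left(- \frac{1}{14}\right) = 30 - \frac{1}{2} = \frac{59}{2} \approx 29.5$)
$x = -23 + \sqrt{17}$ ($x = -7 - \left(16 - \sqrt{10 + 7}\right) = -7 - \left(16 - \sqrt{17}\right) = -23 + \sqrt{17} \approx -18.877$)
$E{\left(H \right)} = 2 H$ ($E{\left(H \right)} = 1 \cdot 2 H = 2 H$)
$R \left(-1471\right) + E{\left(x \right)} = \frac{59}{2} \left(-1471\right) + 2 \left(-23 + \sqrt{17}\right) = - \frac{86789}{2} - \left(46 - 2 \sqrt{17}\right) = - \frac{86881}{2} + 2 \sqrt{17}$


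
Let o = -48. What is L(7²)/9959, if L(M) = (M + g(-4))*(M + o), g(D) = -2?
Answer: 47/9959 ≈ 0.0047193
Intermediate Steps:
L(M) = (-48 + M)*(-2 + M) (L(M) = (M - 2)*(M - 48) = (-2 + M)*(-48 + M) = (-48 + M)*(-2 + M))
L(7²)/9959 = (96 + (7²)² - 50*7²)/9959 = (96 + 49² - 50*49)*(1/9959) = (96 + 2401 - 2450)*(1/9959) = 47*(1/9959) = 47/9959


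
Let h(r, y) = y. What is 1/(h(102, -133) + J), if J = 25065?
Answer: 1/24932 ≈ 4.0109e-5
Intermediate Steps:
1/(h(102, -133) + J) = 1/(-133 + 25065) = 1/24932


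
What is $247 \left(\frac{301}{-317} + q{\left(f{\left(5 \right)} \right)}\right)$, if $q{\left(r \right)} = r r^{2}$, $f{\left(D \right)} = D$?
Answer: $\frac{9713028}{317} \approx 30640.0$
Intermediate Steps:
$q{\left(r \right)} = r^{3}$
$247 \left(\frac{301}{-317} + q{\left(f{\left(5 \right)} \right)}\right) = 247 \left(\frac{301}{-317} + 5^{3}\right) = 247 \left(301 \left(- \frac{1}{317}\right) + 125\right) = 247 \left(- \frac{301}{317} + 125\right) = 247 \cdot \frac{39324}{317} = \frac{9713028}{317}$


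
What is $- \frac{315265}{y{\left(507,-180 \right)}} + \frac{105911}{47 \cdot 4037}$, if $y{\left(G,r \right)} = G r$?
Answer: $\frac{13896700739}{3463116228} \approx 4.0128$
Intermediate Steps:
$- \frac{315265}{y{\left(507,-180 \right)}} + \frac{105911}{47 \cdot 4037} = - \frac{315265}{507 \left(-180\right)} + \frac{105911}{47 \cdot 4037} = - \frac{315265}{-91260} + \frac{105911}{189739} = \left(-315265\right) \left(- \frac{1}{91260}\right) + 105911 \cdot \frac{1}{189739} = \frac{63053}{18252} + \frac{105911}{189739} = \frac{13896700739}{3463116228}$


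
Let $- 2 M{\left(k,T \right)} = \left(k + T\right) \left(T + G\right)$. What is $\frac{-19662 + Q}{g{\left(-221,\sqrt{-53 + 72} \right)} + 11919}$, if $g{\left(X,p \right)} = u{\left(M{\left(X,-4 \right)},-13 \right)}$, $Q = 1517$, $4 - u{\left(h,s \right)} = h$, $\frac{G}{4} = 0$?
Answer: $- \frac{18145}{12373} \approx -1.4665$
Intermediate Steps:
$G = 0$ ($G = 4 \cdot 0 = 0$)
$M{\left(k,T \right)} = - \frac{T \left(T + k\right)}{2}$ ($M{\left(k,T \right)} = - \frac{\left(k + T\right) \left(T + 0\right)}{2} = - \frac{\left(T + k\right) T}{2} = - \frac{T \left(T + k\right)}{2}$)
$u{\left(h,s \right)} = 4 - h$
$g{\left(X,p \right)} = 12 - 2 X$ ($g{\left(X,p \right)} = 4 - \frac{1}{2} \left(-4\right) \left(\left(-1\right) \left(-4\right) - X\right) = 4 - \frac{1}{2} \left(-4\right) \left(4 - X\right) = 4 - \left(-8 + 2 X\right) = 12 - 2 X$)
$\frac{-19662 + Q}{g{\left(-221,\sqrt{-53 + 72} \right)} + 11919} = \frac{-19662 + 1517}{\left(12 - -442\right) + 11919} = - \frac{18145}{\left(12 + 442\right) + 11919} = - \frac{18145}{454 + 11919} = - \frac{18145}{12373}$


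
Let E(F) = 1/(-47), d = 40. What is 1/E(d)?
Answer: -47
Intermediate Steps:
E(F) = -1/47
1/E(d) = 1/(-1/47) = -47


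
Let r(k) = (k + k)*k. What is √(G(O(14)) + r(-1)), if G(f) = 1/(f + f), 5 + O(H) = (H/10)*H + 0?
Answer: 3*√4818/146 ≈ 1.4263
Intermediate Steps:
r(k) = 2*k² (r(k) = (2*k)*k = 2*k²)
O(H) = -5 + H²/10 (O(H) = -5 + ((H/10)*H + 0) = -5 + (H²/10 + 0) = -5 + H²/10)
G(f) = 1/(2*f)
√(G(O(14)) + r(-1)) = √(1/(2*(-5 + (⅒)*14²)) + 2*(-1)²) = √(1/(2*(-5 + (⅒)*196)) + 2*1) = √(1/(2*(-5 + 98/5)) + 2) = √(1/(2*(73/5)) + 2) = √((½)*(5/73) + 2) = √(5/146 + 2) = √(297/146) = 3*√4818/146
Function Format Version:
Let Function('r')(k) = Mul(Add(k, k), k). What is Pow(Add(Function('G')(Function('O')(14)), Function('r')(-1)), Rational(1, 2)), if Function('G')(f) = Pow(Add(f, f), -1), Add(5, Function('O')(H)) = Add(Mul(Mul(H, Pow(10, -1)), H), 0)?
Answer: Mul(Rational(3, 146), Pow(4818, Rational(1, 2))) ≈ 1.4263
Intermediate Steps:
Function('r')(k) = Mul(2, Pow(k, 2)) (Function('r')(k) = Mul(Mul(2, k), k) = Mul(2, Pow(k, 2)))
Function('O')(H) = Add(-5, Mul(Rational(1, 10), Pow(H, 2))) (Function('O')(H) = Add(-5, Add(Mul(Mul(H, Pow(10, -1)), H), 0)) = Add(-5, Add(Mul(Mul(H, Rational(1, 10)), H), 0)) = Add(-5, Add(Mul(Mul(Rational(1, 10), H), H), 0)) = Add(-5, Add(Mul(Rational(1, 10), Pow(H, 2)), 0)) = Add(-5, Mul(Rational(1, 10), Pow(H, 2))))
Function('G')(f) = Mul(Rational(1, 2), Pow(f, -1)) (Function('G')(f) = Pow(Mul(2, f), -1) = Mul(Rational(1, 2), Pow(f, -1)))
Pow(Add(Function('G')(Function('O')(14)), Function('r')(-1)), Rational(1, 2)) = Pow(Add(Mul(Rational(1, 2), Pow(Add(-5, Mul(Rational(1, 10), Pow(14, 2))), -1)), Mul(2, Pow(-1, 2))), Rational(1, 2)) = Pow(Add(Mul(Rational(1, 2), Pow(Add(-5, Mul(Rational(1, 10), 196)), -1)), Mul(2, 1)), Rational(1, 2)) = Pow(Add(Mul(Rational(1, 2), Pow(Add(-5, Rational(98, 5)), -1)), 2), Rational(1, 2)) = Pow(Add(Mul(Rational(1, 2), Pow(Rational(73, 5), -1)), 2), Rational(1, 2)) = Pow(Add(Mul(Rational(1, 2), Rational(5, 73)), 2), Rational(1, 2)) = Pow(Add(Rational(5, 146), 2), Rational(1, 2)) = Pow(Rational(297, 146), Rational(1, 2)) = Mul(Rational(3, 146), Pow(4818, Rational(1, 2)))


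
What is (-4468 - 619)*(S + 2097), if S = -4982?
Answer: 14675995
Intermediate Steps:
(-4468 - 619)*(S + 2097) = (-4468 - 619)*(-4982 + 2097) = -5087*(-2885) = 14675995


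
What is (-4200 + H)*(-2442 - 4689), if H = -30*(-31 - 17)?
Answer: 19681560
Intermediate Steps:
H = 1440 (H = -30*(-48) = 1440)
(-4200 + H)*(-2442 - 4689) = (-4200 + 1440)*(-2442 - 4689) = -2760*(-7131) = 19681560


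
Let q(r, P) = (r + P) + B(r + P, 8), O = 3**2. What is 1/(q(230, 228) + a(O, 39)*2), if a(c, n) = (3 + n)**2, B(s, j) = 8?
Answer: 1/3994 ≈ 0.00025038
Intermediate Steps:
O = 9
q(r, P) = 8 + P + r (q(r, P) = (r + P) + 8 = (P + r) + 8 = 8 + P + r)
1/(q(230, 228) + a(O, 39)*2) = 1/((8 + 228 + 230) + (3 + 39)**2*2) = 1/(466 + 42**2*2) = 1/(466 + 1764*2) = 1/(466 + 3528) = 1/3994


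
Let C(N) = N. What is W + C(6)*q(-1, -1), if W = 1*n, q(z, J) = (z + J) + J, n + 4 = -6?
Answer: -28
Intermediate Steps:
n = -10 (n = -4 - 6 = -10)
q(z, J) = z + 2*J (q(z, J) = (J + z) + J = z + 2*J)
W = -10 (W = 1*(-10) = -10)
W + C(6)*q(-1, -1) = -10 + 6*(-1 + 2*(-1)) = -10 + 6*(-1 - 2) = -10 + 6*(-3) = -10 - 18 = -28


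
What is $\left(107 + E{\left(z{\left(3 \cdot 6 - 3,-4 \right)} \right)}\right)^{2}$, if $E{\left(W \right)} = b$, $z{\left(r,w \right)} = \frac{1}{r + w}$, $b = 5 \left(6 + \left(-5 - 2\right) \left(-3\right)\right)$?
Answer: $58564$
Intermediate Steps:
$b = 135$ ($b = 5 \left(6 - -21\right) = 5 \left(6 + 21\right) = 5 \cdot 27 = 135$)
$E{\left(W \right)} = 135$
$\left(107 + E{\left(z{\left(3 \cdot 6 - 3,-4 \right)} \right)}\right)^{2} = \left(107 + 135\right)^{2} = 242^{2} = 58564$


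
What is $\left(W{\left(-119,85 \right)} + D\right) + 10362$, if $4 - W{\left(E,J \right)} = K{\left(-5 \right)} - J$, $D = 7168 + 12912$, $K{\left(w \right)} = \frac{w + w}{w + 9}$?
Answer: $\frac{61067}{2} \approx 30534.0$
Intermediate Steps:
$K{\left(w \right)} = \frac{2 w}{9 + w}$
$D = 20080$
$W{\left(E,J \right)} = \frac{13}{2} + J$ ($W{\left(E,J \right)} = 4 - \left(2 \left(-5\right) \frac{1}{9 - 5} - J\right) = 4 - \left(2 \left(-5\right) \frac{1}{4} - J\right) = 4 - \left(- \frac{5}{2} - J\right) = 4 + \left(\frac{5}{2} + J\right) = \frac{13}{2} + J$)
$\left(W{\left(-119,85 \right)} + D\right) + 10362 = \left(\left(\frac{13}{2} + 85\right) + 20080\right) + 10362 = \left(\frac{183}{2} + 20080\right) + 10362 = \frac{40343}{2} + 10362 = \frac{61067}{2}$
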